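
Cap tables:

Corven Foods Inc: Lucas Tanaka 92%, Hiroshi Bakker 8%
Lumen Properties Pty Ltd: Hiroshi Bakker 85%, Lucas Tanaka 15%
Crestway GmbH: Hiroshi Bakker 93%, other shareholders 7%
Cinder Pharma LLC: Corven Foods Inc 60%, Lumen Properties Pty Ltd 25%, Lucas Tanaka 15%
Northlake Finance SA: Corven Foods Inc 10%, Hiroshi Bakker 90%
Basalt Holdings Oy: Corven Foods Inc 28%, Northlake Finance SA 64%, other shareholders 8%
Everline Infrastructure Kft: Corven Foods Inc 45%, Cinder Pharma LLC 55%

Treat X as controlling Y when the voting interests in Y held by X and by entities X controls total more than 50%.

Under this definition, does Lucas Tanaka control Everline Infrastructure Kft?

Yes

Lucas holds 92% of Corven, so Lucas controls Corven.
Corven and Lucas together hold 60% + 15% = 75% of Cinder, so Lucas controls Cinder.
Corven and Cinder together hold 45% + 55% = 100% of Everline, so Lucas controls Everline.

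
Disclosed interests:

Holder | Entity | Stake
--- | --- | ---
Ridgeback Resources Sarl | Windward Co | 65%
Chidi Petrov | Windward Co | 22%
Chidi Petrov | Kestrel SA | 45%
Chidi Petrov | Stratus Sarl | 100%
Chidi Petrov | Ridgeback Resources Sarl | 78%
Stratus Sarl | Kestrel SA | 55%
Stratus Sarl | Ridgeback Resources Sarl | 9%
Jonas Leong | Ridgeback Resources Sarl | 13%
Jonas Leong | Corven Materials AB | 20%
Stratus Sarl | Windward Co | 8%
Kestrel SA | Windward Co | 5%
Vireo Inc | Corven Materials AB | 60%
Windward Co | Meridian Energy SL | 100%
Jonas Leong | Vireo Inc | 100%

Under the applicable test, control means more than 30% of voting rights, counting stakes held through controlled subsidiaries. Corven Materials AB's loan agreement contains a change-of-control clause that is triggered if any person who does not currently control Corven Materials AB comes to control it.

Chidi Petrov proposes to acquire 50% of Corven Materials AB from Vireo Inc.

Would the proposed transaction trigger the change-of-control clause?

The purchase adds only to Chidi's holdings (Vireo's stake shrinks), so Chidi is the only person who could newly come to control Corven.
Chidi holds 100% of Stratus, so Chidi controls Stratus.
Stratus and Chidi together hold 9% + 78% = 87% of Ridgeback, so Chidi controls Ridgeback.
Chidi and Stratus together hold 45% + 55% = 100% of Kestrel, so Chidi controls Kestrel.
Stratus and Ridgeback and Kestrel and Chidi together hold 8% + 65% + 5% + 22% = 100% of Windward, so Chidi controls Windward.
Windward holds 100% of Meridian, so Chidi controls Meridian.
Neither Chidi nor any entity Chidi controls holds any voting interest in Corven.
So before the transaction, Chidi does not control Corven.
After the purchase, Chidi holds 50% of Corven directly, and Vireo's stake falls to 10%.
Chidi holds 50% of Corven, so Chidi controls Corven.
Chidi did not control Corven before and does after, so the clause is triggered.

Yes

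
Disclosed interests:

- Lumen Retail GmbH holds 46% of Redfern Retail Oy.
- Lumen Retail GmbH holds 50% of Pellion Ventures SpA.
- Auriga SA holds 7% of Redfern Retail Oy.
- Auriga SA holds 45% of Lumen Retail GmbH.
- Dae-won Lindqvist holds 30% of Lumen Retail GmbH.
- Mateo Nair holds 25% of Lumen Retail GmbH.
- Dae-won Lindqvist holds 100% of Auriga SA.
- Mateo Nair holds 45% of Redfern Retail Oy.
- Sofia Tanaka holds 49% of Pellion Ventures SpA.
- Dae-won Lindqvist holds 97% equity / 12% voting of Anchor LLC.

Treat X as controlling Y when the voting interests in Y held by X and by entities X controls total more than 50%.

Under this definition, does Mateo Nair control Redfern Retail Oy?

No

Mateo's largest direct stake is 45% in Redfern, which does not meet the threshold, so Mateo controls no company.
In Redfern, Mateo's side holds only 45%, not > 50%.
So Mateo does not control Redfern.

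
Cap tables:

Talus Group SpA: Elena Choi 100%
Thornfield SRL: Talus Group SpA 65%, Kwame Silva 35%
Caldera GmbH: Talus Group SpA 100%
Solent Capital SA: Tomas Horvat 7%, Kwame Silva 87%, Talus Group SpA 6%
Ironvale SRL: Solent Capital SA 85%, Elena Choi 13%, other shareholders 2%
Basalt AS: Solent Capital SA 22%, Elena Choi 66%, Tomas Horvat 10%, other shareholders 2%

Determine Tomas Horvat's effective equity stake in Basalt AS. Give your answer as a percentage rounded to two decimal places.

11.54%

Tomas reaches Basalt along 2 paths.
Via Solent: 7% × 22% = 1.54%.
Direct stake: 10% = 10%.
Total: 1.54% + 10% = 11.54%.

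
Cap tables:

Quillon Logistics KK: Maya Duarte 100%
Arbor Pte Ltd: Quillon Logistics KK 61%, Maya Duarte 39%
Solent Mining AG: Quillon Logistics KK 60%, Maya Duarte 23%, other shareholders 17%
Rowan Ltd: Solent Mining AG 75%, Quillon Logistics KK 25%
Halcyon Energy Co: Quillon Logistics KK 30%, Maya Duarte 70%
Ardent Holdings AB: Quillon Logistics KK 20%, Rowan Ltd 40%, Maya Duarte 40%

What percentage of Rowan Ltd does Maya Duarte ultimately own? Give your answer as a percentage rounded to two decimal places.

Maya reaches Rowan along 3 paths.
Via Quillon → Solent: 100% × 60% × 75% = 45%.
Via Solent: 23% × 75% = 17.25%.
Via Quillon: 100% × 25% = 25%.
Total: 45% + 17.25% + 25% = 87.25%.

87.25%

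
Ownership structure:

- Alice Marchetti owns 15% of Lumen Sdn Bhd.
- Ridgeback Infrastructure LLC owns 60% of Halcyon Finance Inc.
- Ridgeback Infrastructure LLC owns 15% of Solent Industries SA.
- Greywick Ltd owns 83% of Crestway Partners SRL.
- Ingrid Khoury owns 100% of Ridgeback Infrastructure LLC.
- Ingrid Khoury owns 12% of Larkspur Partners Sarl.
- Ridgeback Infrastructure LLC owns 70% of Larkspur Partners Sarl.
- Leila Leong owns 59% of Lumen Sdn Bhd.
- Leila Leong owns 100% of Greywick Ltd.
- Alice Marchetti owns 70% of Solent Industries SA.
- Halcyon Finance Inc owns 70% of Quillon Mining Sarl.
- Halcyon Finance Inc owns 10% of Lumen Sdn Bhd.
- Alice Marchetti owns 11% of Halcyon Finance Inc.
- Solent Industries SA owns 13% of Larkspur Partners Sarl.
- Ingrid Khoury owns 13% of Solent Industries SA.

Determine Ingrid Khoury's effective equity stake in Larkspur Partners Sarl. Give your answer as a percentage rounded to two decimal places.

85.64%

Ingrid reaches Larkspur along 4 paths.
Via Ridgeback → Solent: 100% × 15% × 13% = 1.95%.
Via Solent: 13% × 13% = 1.69%.
Via Ridgeback: 100% × 70% = 70%.
Direct stake: 12% = 12%.
Total: 1.95% + 1.69% + 70% + 12% = 85.64%.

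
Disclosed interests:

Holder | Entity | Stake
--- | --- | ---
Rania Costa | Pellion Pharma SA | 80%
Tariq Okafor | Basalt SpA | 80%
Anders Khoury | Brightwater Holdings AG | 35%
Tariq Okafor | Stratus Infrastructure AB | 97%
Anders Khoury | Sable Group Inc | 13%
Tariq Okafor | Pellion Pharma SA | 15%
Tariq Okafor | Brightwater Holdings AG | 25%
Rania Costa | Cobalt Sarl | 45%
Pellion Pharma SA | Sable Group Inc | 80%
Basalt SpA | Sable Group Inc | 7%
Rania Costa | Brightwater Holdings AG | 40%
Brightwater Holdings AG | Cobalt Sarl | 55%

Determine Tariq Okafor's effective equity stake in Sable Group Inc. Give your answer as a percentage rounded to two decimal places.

17.60%

Tariq reaches Sable along 2 paths.
Via Basalt: 80% × 7% = 5.6%.
Via Pellion: 15% × 80% = 12%.
Total: 5.6% + 12% = 17.6%.
Rounded: 17.60%.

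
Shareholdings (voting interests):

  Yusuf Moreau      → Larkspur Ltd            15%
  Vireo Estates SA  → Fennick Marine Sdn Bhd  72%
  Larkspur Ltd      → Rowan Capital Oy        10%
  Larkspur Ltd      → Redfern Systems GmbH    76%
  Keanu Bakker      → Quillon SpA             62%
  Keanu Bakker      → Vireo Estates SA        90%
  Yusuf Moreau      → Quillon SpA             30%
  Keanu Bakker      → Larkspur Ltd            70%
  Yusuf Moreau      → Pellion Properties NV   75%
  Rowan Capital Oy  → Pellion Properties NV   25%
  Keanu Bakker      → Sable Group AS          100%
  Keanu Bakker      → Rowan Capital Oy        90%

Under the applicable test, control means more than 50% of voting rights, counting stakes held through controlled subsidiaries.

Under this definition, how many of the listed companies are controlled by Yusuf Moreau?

1

Yusuf holds 75% of Pellion, so Yusuf controls Pellion.
No other company's threshold is met.
Yusuf controls 1 company.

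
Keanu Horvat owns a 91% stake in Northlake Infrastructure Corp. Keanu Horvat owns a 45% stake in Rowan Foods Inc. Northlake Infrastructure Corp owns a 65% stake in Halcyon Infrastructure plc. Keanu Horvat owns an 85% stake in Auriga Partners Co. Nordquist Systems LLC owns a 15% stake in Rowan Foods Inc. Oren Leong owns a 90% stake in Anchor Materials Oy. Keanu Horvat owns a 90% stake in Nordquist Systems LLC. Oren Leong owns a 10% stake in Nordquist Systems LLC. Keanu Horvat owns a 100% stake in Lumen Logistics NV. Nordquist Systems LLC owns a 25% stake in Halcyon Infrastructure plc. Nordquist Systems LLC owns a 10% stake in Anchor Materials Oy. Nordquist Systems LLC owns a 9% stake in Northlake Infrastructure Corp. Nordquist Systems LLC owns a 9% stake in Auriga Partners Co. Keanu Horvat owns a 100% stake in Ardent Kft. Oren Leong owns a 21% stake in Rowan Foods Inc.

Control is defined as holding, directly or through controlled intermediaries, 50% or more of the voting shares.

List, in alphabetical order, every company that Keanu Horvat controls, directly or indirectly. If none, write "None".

Keanu holds 100% of Ardent, so Keanu controls Ardent.
Keanu holds 90% of Nordquist, so Keanu controls Nordquist.
Keanu and Nordquist together hold 45% + 15% = 60% of Rowan, so Keanu controls Rowan.
Nordquist and Keanu together hold 9% + 91% = 100% of Northlake, so Keanu controls Northlake.
Keanu holds 100% of Lumen, so Keanu controls Lumen.
Nordquist and Keanu together hold 9% + 85% = 94% of Auriga, so Keanu controls Auriga.
Nordquist and Northlake together hold 25% + 65% = 90% of Halcyon, so Keanu controls Halcyon.
No other company's threshold is met.

Ardent Kft, Auriga Partners Co, Halcyon Infrastructure plc, Lumen Logistics NV, Nordquist Systems LLC, Northlake Infrastructure Corp, Rowan Foods Inc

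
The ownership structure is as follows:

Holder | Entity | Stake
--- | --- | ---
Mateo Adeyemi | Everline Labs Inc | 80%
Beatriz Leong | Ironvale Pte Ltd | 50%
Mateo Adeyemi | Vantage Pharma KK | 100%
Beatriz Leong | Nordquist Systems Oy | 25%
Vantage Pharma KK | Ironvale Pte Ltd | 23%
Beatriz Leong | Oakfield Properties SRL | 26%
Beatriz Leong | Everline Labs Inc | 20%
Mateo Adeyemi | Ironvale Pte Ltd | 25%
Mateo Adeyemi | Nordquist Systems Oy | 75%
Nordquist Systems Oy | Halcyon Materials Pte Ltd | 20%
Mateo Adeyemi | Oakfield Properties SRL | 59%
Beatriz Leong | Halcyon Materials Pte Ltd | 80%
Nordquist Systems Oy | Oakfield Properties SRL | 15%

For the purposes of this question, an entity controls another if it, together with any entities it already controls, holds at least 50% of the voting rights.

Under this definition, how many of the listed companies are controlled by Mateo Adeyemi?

4

Mateo holds 75% of Nordquist, so Mateo controls Nordquist.
Mateo holds 100% of Vantage, so Mateo controls Vantage.
Mateo holds 80% of Everline, so Mateo controls Everline.
Nordquist and Mateo together hold 15% + 59% = 74% of Oakfield, so Mateo controls Oakfield.
No other company's threshold is met.
Mateo controls 4 companies.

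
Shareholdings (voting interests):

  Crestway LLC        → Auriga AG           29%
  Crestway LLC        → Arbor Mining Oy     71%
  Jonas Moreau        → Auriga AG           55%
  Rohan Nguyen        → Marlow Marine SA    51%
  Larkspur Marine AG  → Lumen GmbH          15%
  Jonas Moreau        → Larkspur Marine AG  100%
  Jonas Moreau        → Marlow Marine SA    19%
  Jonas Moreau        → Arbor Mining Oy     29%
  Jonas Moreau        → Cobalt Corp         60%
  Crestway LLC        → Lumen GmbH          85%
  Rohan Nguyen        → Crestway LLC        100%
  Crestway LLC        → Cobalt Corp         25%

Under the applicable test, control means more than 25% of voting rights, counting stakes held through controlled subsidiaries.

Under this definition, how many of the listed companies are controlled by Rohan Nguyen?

5

Rohan holds 100% of Crestway, so Rohan controls Crestway.
Crestway holds 29% of Auriga, so Rohan controls Auriga.
Rohan holds 51% of Marlow, so Rohan controls Marlow.
Crestway holds 71% of Arbor, so Rohan controls Arbor.
Crestway holds 85% of Lumen, so Rohan controls Lumen.
No other company's threshold is met.
Rohan controls 5 companies.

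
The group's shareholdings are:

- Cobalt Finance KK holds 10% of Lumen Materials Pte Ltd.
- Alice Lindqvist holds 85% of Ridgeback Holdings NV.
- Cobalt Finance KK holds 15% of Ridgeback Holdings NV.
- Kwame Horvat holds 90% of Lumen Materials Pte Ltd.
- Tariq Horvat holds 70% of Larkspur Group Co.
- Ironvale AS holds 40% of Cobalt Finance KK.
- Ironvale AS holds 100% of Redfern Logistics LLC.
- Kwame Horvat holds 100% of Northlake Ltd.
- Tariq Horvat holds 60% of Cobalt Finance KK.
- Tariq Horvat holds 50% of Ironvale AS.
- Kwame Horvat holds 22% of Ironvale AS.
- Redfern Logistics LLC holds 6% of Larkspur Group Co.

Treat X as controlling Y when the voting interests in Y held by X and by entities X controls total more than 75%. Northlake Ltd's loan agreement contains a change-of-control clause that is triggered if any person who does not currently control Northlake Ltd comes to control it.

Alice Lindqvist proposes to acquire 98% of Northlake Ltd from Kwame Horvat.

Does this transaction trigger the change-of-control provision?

The purchase adds only to Alice's holdings (Kwame's stake shrinks), so Alice is the only person who could newly come to control Northlake.
Alice holds 85% of Ridgeback, so Alice controls Ridgeback.
Neither Alice nor any entity Alice controls holds any voting interest in Northlake.
So before the transaction, Alice does not control Northlake.
After the purchase, Alice holds 98% of Northlake directly, and Kwame's stake falls to 2%.
Alice holds 98% of Northlake, so Alice controls Northlake.
Alice did not control Northlake before and does after, so the clause is triggered.

Yes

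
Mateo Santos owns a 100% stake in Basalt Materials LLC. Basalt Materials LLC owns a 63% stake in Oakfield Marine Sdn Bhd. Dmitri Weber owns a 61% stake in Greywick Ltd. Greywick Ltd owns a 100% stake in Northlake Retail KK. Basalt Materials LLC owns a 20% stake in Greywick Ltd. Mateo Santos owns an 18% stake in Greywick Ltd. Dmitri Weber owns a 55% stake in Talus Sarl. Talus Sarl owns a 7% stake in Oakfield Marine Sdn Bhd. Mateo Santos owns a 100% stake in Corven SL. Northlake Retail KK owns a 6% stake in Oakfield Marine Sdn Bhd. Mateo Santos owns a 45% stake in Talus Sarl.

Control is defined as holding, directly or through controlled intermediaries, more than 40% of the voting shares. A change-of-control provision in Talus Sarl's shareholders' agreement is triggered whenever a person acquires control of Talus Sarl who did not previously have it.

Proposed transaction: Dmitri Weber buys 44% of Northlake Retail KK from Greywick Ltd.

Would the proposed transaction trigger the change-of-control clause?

The purchase adds only to Dmitri's holdings (Greywick's stake shrinks), so Dmitri is the only person who could newly come to control Talus.
Dmitri holds 55% of Talus, so Dmitri controls Talus.
So Dmitri already controls Talus before the transaction.
After the purchase, Dmitri holds 44% of Northlake directly, and Greywick's stake falls to 56%.
Dmitri controlled Talus already, so this is not a new person acquiring control; every other person's position is unchanged or reduced.
No new person acquires control, so the clause is not triggered.

No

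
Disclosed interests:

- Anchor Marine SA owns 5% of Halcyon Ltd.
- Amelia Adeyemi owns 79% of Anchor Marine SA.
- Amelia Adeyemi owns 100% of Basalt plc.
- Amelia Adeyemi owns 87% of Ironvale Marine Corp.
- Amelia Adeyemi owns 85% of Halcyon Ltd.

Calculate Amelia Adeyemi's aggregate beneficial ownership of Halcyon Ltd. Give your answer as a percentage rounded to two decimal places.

Amelia reaches Halcyon along 2 paths.
Direct stake: 85% = 85%.
Via Anchor: 79% × 5% = 3.95%.
Total: 85% + 3.95% = 88.95%.

88.95%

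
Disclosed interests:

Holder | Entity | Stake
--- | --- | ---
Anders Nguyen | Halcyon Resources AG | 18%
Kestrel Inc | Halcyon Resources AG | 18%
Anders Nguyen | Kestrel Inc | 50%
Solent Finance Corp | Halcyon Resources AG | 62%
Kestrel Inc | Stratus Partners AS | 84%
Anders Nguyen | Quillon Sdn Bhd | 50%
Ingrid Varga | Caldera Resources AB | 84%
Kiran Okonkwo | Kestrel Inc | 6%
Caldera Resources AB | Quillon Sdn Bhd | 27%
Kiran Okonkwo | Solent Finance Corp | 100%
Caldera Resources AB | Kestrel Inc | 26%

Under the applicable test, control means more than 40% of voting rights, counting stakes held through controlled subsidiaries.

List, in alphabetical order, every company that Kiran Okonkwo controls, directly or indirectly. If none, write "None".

Kiran holds 100% of Solent, so Kiran controls Solent.
Solent holds 62% of Halcyon, so Kiran controls Halcyon.
No other company's threshold is met.

Halcyon Resources AG, Solent Finance Corp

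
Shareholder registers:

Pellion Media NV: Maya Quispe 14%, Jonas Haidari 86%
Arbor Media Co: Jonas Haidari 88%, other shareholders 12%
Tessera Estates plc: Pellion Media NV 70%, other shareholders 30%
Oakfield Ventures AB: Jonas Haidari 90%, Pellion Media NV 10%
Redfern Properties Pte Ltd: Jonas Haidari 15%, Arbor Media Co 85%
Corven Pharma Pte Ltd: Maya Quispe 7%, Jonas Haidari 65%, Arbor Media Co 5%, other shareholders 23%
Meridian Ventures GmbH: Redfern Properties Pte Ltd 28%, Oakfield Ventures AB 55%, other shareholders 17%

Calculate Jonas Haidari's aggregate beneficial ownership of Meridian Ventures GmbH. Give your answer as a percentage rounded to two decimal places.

79.37%

Jonas reaches Meridian along 4 paths.
Via Redfern: 15% × 28% = 4.2%.
Via Arbor → Redfern: 88% × 85% × 28% = 20.944%.
Via Oakfield: 90% × 55% = 49.5%.
Via Pellion → Oakfield: 86% × 10% × 55% = 4.73%.
Total: 4.2% + 20.944% + 49.5% + 4.73% = 79.374%.
Rounded: 79.37%.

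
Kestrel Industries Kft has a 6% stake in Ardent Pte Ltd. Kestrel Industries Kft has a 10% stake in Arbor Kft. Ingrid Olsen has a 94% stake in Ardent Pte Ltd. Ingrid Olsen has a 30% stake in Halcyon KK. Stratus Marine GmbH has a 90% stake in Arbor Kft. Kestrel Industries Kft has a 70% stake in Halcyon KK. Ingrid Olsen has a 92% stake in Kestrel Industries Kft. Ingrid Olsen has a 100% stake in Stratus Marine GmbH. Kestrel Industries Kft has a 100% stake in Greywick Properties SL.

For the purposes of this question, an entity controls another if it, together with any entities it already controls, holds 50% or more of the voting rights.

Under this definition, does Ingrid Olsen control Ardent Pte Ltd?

Yes

Ingrid holds 92% of Kestrel, so Ingrid controls Kestrel.
Ingrid and Kestrel together hold 94% + 6% = 100% of Ardent, so Ingrid controls Ardent.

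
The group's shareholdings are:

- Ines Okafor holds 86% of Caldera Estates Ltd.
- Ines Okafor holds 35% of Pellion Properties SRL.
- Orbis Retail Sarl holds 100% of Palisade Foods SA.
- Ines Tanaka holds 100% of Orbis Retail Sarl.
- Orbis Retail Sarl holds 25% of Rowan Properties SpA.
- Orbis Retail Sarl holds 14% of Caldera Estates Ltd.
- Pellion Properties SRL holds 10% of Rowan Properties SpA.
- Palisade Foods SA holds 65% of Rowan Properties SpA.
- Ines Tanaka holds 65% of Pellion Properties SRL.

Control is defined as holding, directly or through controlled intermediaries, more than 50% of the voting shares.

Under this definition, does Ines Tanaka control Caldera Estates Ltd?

No

Ines Tanaka holds 100% of Orbis, so Ines Tanaka controls Orbis.
Orbis holds 100% of Palisade, so Ines Tanaka controls Palisade.
Ines Tanaka holds 65% of Pellion, so Ines Tanaka controls Pellion.
Pellion and Orbis and Palisade together hold 10% + 25% + 65% = 100% of Rowan, so Ines Tanaka controls Rowan.
In Caldera, Ines Tanaka's side holds only 14%, not > 50%.
So Ines Tanaka does not control Caldera.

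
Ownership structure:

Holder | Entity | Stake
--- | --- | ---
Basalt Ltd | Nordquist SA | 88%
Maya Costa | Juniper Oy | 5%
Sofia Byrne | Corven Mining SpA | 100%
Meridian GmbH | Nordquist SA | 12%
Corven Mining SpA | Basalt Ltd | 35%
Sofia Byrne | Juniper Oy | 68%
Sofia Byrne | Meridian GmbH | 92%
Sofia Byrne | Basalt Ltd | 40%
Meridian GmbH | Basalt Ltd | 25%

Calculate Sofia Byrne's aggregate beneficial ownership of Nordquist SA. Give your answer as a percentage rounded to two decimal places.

Sofia reaches Nordquist along 4 paths.
Via Meridian: 92% × 12% = 11.04%.
Via Basalt: 40% × 88% = 35.2%.
Via Corven → Basalt: 100% × 35% × 88% = 30.8%.
Via Meridian → Basalt: 92% × 25% × 88% = 20.24%.
Total: 11.04% + 35.2% + 30.8% + 20.24% = 97.28%.

97.28%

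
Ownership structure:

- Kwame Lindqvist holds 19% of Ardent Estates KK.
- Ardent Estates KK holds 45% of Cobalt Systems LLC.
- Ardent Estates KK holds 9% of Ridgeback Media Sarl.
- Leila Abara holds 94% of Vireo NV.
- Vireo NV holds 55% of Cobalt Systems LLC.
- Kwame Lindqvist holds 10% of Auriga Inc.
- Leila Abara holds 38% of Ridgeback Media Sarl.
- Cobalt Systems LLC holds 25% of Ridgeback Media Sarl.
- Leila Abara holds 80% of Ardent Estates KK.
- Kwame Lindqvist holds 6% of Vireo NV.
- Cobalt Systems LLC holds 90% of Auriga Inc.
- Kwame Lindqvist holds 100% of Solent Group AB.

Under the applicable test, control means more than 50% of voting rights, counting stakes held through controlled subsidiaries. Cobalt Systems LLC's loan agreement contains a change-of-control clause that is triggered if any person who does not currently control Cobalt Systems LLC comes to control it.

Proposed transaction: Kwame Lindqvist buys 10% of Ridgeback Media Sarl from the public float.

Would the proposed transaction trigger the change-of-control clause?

No

The purchase changes only Kwame's holdings, so Kwame is the only person who could newly come to control Cobalt.
Kwame holds 100% of Solent, so Kwame controls Solent.
Neither Kwame nor any entity Kwame controls holds any voting interest in Cobalt.
So before the transaction, Kwame does not control Cobalt.
After the purchase, Kwame holds 10% of Ridgeback directly.
Kwame's side now holds 10% of Ridgeback, not > 50%, so Kwame still does not control Ridgeback.
After the transaction, neither Kwame nor any entity Kwame controls holds a voting interest in Cobalt, so Kwame still does not control it.
No new person acquires control, so the clause is not triggered.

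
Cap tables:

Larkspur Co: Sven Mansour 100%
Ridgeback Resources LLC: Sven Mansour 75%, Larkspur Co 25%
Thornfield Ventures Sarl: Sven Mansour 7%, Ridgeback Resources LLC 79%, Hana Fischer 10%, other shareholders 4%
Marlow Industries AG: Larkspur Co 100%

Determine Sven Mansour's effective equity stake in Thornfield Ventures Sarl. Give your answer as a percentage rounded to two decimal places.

86.00%

Sven reaches Thornfield along 3 paths.
Direct stake: 7% = 7%.
Via Ridgeback: 75% × 79% = 59.25%.
Via Larkspur → Ridgeback: 100% × 25% × 79% = 19.75%.
Total: 7% + 59.25% + 19.75% = 86%.
Rounded: 86.00%.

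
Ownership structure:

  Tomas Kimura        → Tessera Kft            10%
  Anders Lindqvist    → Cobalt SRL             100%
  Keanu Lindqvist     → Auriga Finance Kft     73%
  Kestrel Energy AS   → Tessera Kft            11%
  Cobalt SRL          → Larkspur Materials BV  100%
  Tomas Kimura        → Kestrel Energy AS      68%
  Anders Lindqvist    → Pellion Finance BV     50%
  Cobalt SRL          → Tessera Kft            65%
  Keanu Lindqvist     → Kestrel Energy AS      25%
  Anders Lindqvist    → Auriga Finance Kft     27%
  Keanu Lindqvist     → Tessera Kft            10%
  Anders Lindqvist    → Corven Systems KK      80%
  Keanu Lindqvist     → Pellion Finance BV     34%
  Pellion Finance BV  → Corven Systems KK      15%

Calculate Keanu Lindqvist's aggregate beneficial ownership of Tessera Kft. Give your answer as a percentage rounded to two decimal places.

Keanu reaches Tessera along 2 paths.
Direct stake: 10% = 10%.
Via Kestrel: 25% × 11% = 2.75%.
Total: 10% + 2.75% = 12.75%.

12.75%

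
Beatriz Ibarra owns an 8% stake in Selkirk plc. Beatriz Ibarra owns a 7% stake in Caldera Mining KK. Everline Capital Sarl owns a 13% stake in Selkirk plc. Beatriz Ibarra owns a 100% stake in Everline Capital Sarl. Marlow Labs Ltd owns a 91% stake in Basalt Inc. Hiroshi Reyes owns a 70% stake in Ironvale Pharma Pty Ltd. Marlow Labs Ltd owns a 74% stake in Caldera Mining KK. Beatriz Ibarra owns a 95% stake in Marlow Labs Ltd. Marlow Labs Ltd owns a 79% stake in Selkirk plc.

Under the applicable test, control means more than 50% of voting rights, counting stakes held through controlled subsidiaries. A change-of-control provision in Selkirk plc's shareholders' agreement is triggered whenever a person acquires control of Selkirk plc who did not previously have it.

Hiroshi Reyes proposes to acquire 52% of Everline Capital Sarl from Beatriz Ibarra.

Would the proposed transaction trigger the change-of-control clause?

No

The purchase adds only to Hiroshi's holdings (Beatriz's stake shrinks), so Hiroshi is the only person who could newly come to control Selkirk.
Hiroshi holds 70% of Ironvale, so Hiroshi controls Ironvale.
Neither Hiroshi nor any entity Hiroshi controls holds any voting interest in Selkirk.
So before the transaction, Hiroshi does not control Selkirk.
After the purchase, Hiroshi holds 52% of Everline directly, and Beatriz's stake falls to 48%.
Hiroshi holds 52% of Everline, so Hiroshi controls Everline.
After the transaction, Hiroshi's side holds 13% of Selkirk, not > 50%, so Hiroshi still does not control Selkirk.
No new person acquires control, so the clause is not triggered.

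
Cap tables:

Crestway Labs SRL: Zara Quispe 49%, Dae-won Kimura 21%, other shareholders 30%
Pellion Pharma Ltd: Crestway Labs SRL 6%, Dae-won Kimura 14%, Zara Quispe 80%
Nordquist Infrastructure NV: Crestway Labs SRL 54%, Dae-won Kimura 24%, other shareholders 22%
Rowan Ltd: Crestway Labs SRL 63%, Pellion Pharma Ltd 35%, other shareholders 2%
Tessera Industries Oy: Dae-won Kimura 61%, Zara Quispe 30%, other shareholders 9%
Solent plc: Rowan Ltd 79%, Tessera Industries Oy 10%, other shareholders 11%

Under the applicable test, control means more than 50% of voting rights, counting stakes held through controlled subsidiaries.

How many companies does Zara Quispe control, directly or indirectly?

Zara holds 80% of Pellion, so Zara controls Pellion.
No other company's threshold is met.
Zara controls 1 company.

1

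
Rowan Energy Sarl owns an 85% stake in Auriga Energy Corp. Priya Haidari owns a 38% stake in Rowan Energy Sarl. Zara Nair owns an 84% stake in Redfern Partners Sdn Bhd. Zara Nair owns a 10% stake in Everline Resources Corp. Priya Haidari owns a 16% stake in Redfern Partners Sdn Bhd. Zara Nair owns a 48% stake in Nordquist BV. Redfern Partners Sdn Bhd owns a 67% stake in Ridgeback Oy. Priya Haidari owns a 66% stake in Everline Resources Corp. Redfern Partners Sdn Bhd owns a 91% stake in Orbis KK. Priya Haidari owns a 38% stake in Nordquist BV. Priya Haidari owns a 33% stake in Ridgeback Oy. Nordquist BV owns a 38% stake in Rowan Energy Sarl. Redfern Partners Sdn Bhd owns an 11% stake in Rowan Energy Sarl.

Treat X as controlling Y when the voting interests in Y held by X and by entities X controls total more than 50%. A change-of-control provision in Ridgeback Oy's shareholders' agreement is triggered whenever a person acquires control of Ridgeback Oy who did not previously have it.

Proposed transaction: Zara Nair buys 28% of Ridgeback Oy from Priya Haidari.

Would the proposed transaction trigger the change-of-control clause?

The purchase adds only to Zara's holdings (Priya's stake shrinks), so Zara is the only person who could newly come to control Ridgeback.
Zara holds 84% of Redfern, so Zara controls Redfern.
Redfern holds 67% of Ridgeback, so Zara controls Ridgeback.
So Zara already controls Ridgeback before the transaction.
After the purchase, Zara holds 28% of Ridgeback directly, and Priya's stake falls to 5%.
Zara controlled Ridgeback already, so this is not a new person acquiring control; every other person's position is unchanged or reduced.
No new person acquires control, so the clause is not triggered.

No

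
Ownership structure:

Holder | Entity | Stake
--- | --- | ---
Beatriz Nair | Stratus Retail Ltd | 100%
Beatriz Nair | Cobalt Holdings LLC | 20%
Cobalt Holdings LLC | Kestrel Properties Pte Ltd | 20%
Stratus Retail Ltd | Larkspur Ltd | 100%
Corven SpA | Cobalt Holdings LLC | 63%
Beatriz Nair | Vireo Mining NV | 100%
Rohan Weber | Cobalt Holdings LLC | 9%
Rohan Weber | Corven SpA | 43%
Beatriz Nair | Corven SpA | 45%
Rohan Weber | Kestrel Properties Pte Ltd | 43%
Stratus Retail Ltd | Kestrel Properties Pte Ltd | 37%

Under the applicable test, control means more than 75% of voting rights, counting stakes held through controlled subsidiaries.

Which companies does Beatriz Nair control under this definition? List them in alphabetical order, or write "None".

Larkspur Ltd, Stratus Retail Ltd, Vireo Mining NV

Beatriz holds 100% of Stratus, so Beatriz controls Stratus.
Beatriz holds 100% of Vireo, so Beatriz controls Vireo.
Stratus holds 100% of Larkspur, so Beatriz controls Larkspur.
No other company's threshold is met.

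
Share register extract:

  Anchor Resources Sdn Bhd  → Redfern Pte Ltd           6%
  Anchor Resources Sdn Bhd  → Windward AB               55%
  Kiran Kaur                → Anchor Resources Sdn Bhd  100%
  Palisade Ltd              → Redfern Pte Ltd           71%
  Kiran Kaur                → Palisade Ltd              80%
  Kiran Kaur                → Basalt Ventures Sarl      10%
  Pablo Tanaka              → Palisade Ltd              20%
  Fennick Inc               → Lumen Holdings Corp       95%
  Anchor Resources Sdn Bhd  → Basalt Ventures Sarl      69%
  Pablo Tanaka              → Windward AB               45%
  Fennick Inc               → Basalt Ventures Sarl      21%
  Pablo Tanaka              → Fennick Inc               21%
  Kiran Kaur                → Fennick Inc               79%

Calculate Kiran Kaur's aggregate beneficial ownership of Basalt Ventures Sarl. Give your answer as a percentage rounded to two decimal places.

Kiran reaches Basalt along 3 paths.
Via Fennick: 79% × 21% = 16.59%.
Direct stake: 10% = 10%.
Via Anchor: 100% × 69% = 69%.
Total: 16.59% + 10% + 69% = 95.59%.

95.59%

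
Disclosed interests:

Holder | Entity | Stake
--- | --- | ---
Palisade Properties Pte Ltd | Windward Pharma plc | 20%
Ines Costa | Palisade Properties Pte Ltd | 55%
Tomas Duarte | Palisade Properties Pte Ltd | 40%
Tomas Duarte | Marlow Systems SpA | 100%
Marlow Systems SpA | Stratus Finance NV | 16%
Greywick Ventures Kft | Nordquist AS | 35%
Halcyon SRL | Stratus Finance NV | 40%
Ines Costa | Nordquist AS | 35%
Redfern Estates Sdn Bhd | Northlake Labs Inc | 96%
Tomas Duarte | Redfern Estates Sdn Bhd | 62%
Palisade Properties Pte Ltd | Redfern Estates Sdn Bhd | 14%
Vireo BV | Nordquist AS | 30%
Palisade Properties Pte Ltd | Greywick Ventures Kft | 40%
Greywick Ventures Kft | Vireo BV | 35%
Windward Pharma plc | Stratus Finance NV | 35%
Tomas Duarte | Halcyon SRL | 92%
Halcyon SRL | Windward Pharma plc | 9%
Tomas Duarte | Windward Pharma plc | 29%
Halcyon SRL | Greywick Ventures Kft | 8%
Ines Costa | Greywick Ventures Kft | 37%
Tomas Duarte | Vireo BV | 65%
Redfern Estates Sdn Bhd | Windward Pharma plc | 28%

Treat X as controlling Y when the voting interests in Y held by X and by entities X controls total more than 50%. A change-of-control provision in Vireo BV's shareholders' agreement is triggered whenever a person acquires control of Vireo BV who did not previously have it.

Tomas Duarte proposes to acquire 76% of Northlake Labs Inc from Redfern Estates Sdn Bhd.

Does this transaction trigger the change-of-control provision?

The purchase adds only to Tomas's holdings (Redfern's stake shrinks), so Tomas is the only person who could newly come to control Vireo.
Tomas holds 65% of Vireo, so Tomas controls Vireo.
So Tomas already controls Vireo before the transaction.
After the purchase, Tomas holds 76% of Northlake directly, and Redfern's stake falls to 20%.
Tomas controlled Vireo already, so this is not a new person acquiring control; every other person's position is unchanged or reduced.
No new person acquires control, so the clause is not triggered.

No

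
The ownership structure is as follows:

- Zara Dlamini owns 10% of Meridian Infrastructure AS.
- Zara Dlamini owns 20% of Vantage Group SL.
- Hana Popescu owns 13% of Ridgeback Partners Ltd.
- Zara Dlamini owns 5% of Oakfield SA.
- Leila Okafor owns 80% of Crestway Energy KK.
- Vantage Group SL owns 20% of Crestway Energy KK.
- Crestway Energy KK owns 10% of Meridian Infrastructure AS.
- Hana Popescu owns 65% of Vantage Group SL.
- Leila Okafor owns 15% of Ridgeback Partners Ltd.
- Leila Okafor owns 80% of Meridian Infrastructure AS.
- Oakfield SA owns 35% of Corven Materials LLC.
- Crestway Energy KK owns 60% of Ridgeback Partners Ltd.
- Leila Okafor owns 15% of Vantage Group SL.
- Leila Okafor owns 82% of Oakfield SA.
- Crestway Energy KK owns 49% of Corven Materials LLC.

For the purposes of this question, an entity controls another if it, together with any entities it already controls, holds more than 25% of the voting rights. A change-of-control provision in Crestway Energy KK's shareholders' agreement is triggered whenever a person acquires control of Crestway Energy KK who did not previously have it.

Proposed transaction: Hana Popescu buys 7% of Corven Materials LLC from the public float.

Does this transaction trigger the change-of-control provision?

The purchase changes only Hana's holdings, so Hana is the only person who could newly come to control Crestway.
Hana holds 65% of Vantage, so Hana controls Vantage.
In Crestway, Hana's side holds only 20%, not > 25%.
So before the transaction, Hana does not control Crestway.
After the purchase, Hana holds 7% of Corven directly.
Hana's side now holds 7% of Corven, not > 25%, so Hana still does not control Corven.
After the transaction, Hana's side holds 20% of Crestway, not > 25%, so Hana still does not control Crestway.
No new person acquires control, so the clause is not triggered.

No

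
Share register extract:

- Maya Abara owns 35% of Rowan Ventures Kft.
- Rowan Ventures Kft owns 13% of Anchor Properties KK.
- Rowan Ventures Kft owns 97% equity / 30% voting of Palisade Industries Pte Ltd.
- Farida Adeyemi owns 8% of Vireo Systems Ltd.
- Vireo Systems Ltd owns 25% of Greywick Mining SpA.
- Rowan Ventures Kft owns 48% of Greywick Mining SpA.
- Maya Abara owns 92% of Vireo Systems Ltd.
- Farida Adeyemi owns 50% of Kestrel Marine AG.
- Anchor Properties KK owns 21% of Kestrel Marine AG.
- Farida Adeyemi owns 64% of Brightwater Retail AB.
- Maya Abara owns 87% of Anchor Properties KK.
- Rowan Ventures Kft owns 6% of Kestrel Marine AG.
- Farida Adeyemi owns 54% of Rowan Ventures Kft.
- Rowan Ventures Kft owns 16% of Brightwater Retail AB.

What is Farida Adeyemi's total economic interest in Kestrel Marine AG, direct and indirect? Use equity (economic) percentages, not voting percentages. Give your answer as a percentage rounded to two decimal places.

Farida reaches Kestrel along 3 paths.
Direct stake: 50% = 50%.
Via Rowan → Anchor: 54% × 13% × 21% = 1.4742%.
Via Rowan: 54% × 6% = 3.24%.
Total: 50% + 1.4742% + 3.24% = 54.7142%.
Rounded: 54.71%.

54.71%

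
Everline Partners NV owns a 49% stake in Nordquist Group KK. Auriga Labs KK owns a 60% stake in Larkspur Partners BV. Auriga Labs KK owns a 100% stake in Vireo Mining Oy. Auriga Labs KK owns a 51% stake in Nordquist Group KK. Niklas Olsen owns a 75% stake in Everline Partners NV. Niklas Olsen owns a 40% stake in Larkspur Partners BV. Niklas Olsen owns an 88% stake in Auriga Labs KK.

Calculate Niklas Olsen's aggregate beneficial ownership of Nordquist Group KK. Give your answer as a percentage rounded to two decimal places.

Niklas reaches Nordquist along 2 paths.
Via Everline: 75% × 49% = 36.75%.
Via Auriga: 88% × 51% = 44.88%.
Total: 36.75% + 44.88% = 81.63%.

81.63%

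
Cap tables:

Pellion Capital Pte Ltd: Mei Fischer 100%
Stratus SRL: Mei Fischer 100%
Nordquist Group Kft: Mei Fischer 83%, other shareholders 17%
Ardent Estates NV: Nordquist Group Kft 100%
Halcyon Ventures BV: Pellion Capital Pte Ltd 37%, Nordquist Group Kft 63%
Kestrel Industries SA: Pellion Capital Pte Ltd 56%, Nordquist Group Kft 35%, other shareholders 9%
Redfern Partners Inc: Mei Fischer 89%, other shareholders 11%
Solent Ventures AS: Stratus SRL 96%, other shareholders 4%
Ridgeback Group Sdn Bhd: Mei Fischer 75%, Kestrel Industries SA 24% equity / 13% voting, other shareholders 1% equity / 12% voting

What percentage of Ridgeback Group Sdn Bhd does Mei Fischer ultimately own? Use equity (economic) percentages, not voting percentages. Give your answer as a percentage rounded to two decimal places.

Mei reaches Ridgeback along 3 paths.
Direct stake: 75% = 75%.
Via Pellion → Kestrel: 100% × 56% × 24% = 13.44%.
Via Nordquist → Kestrel: 83% × 35% × 24% = 6.972%.
Total: 75% + 13.44% + 6.972% = 95.412%.
Rounded: 95.41%.

95.41%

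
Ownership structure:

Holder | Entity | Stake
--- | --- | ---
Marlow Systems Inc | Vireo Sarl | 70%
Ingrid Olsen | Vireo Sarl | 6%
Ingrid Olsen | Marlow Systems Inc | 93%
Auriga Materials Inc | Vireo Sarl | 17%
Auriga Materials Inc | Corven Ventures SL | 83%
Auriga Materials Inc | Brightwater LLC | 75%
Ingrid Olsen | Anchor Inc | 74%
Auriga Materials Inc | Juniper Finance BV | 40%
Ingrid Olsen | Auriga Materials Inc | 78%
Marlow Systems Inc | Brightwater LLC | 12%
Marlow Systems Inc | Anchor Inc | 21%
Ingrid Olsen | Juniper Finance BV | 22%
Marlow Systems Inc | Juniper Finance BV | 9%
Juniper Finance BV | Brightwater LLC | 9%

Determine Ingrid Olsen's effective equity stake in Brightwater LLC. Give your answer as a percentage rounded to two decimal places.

75.20%

Ingrid reaches Brightwater along 5 paths.
Via Marlow: 93% × 12% = 11.16%.
Via Auriga: 78% × 75% = 58.5%.
Via Juniper: 22% × 9% = 1.98%.
Via Auriga → Juniper: 78% × 40% × 9% = 2.808%.
Via Marlow → Juniper: 93% × 9% × 9% = 0.7533%.
Total: 11.16% + 58.5% + 1.98% + 2.808% + 0.7533% = 75.2013%.
Rounded: 75.20%.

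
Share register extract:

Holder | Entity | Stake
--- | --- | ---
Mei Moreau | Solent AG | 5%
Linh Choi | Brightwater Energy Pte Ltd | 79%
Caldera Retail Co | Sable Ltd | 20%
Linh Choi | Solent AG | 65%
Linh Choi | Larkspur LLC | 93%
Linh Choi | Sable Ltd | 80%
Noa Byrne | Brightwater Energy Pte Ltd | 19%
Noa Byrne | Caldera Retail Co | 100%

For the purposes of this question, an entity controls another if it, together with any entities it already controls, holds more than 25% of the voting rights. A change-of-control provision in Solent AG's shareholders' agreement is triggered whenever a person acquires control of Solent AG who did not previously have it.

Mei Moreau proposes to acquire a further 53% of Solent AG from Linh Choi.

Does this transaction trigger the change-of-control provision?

Yes

The purchase adds only to Mei's holdings (Linh's stake shrinks), so Mei is the only person who could newly come to control Solent.
Mei's largest direct stake is 5% in Solent, which does not meet the threshold, so Mei controls no company.
In Solent, Mei's side holds only 5%, not > 25%.
So before the transaction, Mei does not control Solent.
After the purchase, Mei's direct stake in Solent rises to 5% + 53% = 58%, and Linh's stake falls to 12%.
Mei holds 58% of Solent, so Mei controls Solent.
Mei did not control Solent before and does after, so the clause is triggered.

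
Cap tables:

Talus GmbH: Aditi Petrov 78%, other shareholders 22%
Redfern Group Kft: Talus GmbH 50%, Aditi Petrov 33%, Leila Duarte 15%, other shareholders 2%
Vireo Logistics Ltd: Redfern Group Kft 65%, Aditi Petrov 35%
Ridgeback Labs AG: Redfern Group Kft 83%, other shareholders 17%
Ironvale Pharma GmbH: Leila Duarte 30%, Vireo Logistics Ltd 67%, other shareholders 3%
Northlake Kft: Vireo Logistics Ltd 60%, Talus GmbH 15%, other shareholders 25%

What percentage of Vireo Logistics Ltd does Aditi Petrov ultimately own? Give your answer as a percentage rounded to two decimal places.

Aditi reaches Vireo along 3 paths.
Via Talus → Redfern: 78% × 50% × 65% = 25.35%.
Via Redfern: 33% × 65% = 21.45%.
Direct stake: 35% = 35%.
Total: 25.35% + 21.45% + 35% = 81.8%.
Rounded: 81.80%.

81.80%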